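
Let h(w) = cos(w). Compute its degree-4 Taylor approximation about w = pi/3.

Differentiate repeatedly and evaluate at the center.
h(pi/3) = 1/2
h′(pi/3) = -sqrt(3)/2
h′′(pi/3) = -1/2
h′′′(pi/3) = sqrt(3)/2
h^(4)(pi/3) = 1/2

(w - pi/3)^4/48 + sqrt(3)*(w - pi/3)^3/12 - (w - pi/3)^2/4 - sqrt(3)*(w - pi/3)/2 + 1/2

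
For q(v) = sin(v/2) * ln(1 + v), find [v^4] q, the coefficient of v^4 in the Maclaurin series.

7/48

Write out both Maclaurin series and multiply, keeping only the needed powers.
[v^0] = 0;  [v^1] = 0;  [v^2] = 1/2;  [v^3] = -1/4;  [v^4] = 7/48.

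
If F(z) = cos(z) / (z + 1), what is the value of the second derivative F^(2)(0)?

Expand 1/(denominator) as a geometric series and multiply by the numerator's series.
The coefficient of z^2 in the expansion is 1/2, so F′′(0) = 2! * (1/2) = 1.

1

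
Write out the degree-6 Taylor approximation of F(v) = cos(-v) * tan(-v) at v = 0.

-v^5/120 + v^3/6 - v

Multiply the two series term by term and collect like powers.
[v^0] = 0;  [v^1] = -1;  [v^2] = 0;  [v^3] = 1/6;  [v^4] = 0;  [v^5] = -1/120;  [v^6] = 0.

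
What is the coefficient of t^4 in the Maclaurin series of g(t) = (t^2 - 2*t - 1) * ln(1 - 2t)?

Multiply each power in the prefactor through the base expansion.
g(0) = 0
g′(0) = 2
g′′(0) = 12
g′′′(0) = 28
g^(4)(0) = 176
The Taylor polynomial is Σ g^(k)(0)/k! · t^k.

22/3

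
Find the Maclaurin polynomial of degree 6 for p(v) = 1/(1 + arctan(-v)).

8*v^6/45 + v^5/5 + v^4/3 + 2*v^3/3 + v^2 + v + 1

Plug the Maclaurin series of the inner function into that of the outer and collect terms.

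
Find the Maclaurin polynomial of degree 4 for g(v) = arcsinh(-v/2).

v^3/48 - v/2

g(0) = 0
g′(0) = -1/2
g′′(0) = 0
g′′′(0) = 1/8
g^(4)(0) = 0
Then c_k = g^(k)(0)/k! gives each Taylor coefficient.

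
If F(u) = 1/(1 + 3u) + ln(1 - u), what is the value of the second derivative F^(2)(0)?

17

Add the two expansions coefficient-wise.
The coefficient of u^2 in the expansion is 17/2, so F′′(0) = 2! * (17/2) = 17.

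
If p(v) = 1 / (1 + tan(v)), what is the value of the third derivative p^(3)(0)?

-8

Write 1/(1+u) = 1 - u + u^2 - u^3 + ... and substitute the series for u.
The coefficient of v^3 in the expansion is -4/3, so p′′′(0) = 3! * (-4/3) = -8.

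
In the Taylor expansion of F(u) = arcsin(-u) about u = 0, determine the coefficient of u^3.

Use the known series and substitute for the argument.
F(0) = 0
F′(0) = -1
F′′(0) = 0
F′′′(0) = -1
Then c_k = F^(k)(0)/k! gives each Taylor coefficient.

-1/6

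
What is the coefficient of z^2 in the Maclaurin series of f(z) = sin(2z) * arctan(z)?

Write out both Maclaurin series and multiply, keeping only the needed powers.
f(0) = 0
f′(0) = 0
f′′(0) = 4
So c_2 = f′′(0)/2! = 2.

2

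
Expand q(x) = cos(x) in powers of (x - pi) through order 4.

-(x - pi)^4/24 + (x - pi)^2/2 - 1

Apply the Taylor formula c_k = f^(k)(a)/k!.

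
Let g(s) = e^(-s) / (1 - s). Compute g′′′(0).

2

Multiply the numerator's expansion by the denominator's geometric series.
The coefficient of s^3 in the expansion is 1/3, so g′′′(0) = 3! * (1/3) = 2.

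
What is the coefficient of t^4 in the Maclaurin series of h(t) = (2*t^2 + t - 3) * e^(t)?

Shift and add copies of the series according to the polynomial's terms.

25/24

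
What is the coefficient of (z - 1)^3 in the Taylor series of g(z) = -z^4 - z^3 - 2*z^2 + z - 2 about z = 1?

Use the known series and substitute for the argument.
[(z - 1)^0] = -5;  [(z - 1)^1] = -10;  [(z - 1)^2] = -11;  [(z - 1)^3] = -5.

-5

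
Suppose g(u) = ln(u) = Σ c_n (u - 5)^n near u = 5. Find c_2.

-1/50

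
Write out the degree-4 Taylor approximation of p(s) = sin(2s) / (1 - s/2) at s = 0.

-5*s^4/12 - 5*s^3/6 + s^2 + 2*s

Expand each factor separately, then convolve coefficients.
p(0) = 0
p′(0) = 2
p′′(0) = 2
p′′′(0) = -5
p^(4)(0) = -10
The Taylor polynomial is Σ p^(k)(0)/k! · s^k.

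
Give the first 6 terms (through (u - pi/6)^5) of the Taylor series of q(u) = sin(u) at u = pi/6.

sqrt(3)*(u - pi/6)^5/240 + (u - pi/6)^4/48 - sqrt(3)*(u - pi/6)^3/12 - (u - pi/6)^2/4 + sqrt(3)*(u - pi/6)/2 + 1/2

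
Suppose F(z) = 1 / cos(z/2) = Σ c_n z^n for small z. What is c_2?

Divide the numerator series by the denominator series (power-series long division).
F(0) = 1
F′(0) = 0
F′′(0) = 1/4
Dividing each by k! gives the coefficients c_0, ..., c_2.

1/8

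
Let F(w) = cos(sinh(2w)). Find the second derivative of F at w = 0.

-4

Plug the Maclaurin series of the inner function into that of the outer and collect terms.
From the series, [w^2] F = -2; multiply by 2! = 2 to get -4.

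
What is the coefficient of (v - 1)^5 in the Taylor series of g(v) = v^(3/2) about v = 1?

Apply the Taylor formula c_k = f^(k)(a)/k!.
[(v - 1)^0] = 1;  [(v - 1)^1] = 3/2;  [(v - 1)^2] = 3/8;  [(v - 1)^3] = -1/16;  [(v - 1)^4] = 3/128;  [(v - 1)^5] = -3/256.
So c_5 = g^(5)(1)/5! = -3/256.

-3/256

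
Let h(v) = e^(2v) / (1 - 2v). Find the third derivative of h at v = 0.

128

Expand each factor separately, then convolve coefficients.
The coefficient of v^3 in the expansion is 64/3, so h′′′(0) = 3! * (64/3) = 128.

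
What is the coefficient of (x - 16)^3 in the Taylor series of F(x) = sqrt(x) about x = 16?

1/16384

F(16) = 4
F′(16) = 1/8
F′′(16) = -1/256
F′′′(16) = 3/8192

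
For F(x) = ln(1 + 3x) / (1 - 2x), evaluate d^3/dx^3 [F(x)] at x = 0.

Write out both Maclaurin series and multiply, keeping only the needed powers.
The coefficient of x^3 in the expansion is 12, so F′′′(0) = 3! * (12) = 72.

72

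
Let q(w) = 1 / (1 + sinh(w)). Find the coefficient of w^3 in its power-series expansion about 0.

-7/6

Expand as Σ (-1)^k u^k with u equal to the inner function's series.
q(0) = 1
q′(0) = -1
q′′(0) = 2
q′′′(0) = -7
So c_3 = q′′′(0)/3! = -7/6.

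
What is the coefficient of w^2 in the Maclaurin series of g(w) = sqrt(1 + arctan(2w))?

-1/2

Let u equal the inner series; expand the outer function in u and truncate.
So c_2 = g′′(0)/2! = -1/2.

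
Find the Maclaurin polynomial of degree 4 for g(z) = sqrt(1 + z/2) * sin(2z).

-61*z^4/192 - 67*z^3/48 + z^2/2 + 2*z

Expand each factor separately, then convolve coefficients.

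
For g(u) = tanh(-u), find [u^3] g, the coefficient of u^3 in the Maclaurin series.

1/3

g(0) = 0
g′(0) = -1
g′′(0) = 0
g′′′(0) = 2
So c_3 = g′′′(0)/3! = 1/3.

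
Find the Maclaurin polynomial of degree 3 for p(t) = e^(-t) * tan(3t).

Multiply the two series term by term and collect like powers.
[t^0] = 0;  [t^1] = 3;  [t^2] = -3;  [t^3] = 21/2.

21*t^3/2 - 3*t^2 + 3*t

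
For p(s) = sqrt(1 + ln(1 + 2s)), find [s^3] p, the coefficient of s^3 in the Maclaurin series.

17/6

Let u equal the inner series; expand the outer function in u and truncate.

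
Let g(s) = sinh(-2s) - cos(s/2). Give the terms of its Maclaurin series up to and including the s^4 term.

Combine the two series term by term.
g(0) = -1
g′(0) = -2
g′′(0) = 1/4
g′′′(0) = -8
g^(4)(0) = -1/16
Dividing each by k! gives the coefficients c_0, ..., c_4.

-s^4/384 - 4*s^3/3 + s^2/8 - 2*s - 1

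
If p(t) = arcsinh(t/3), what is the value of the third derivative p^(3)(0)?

-1/27

The coefficient of t^3 in the expansion is -1/162, so p′′′(0) = 3! * (-1/162) = -1/27.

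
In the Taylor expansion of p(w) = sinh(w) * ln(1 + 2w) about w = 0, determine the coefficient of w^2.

Multiply the two series term by term and collect like powers.
p(0) = 0
p′(0) = 0
p′′(0) = 4

2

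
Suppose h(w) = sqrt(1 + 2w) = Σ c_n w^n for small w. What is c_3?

h(0) = 1
h′(0) = 1
h′′(0) = -1
h′′′(0) = 3

1/2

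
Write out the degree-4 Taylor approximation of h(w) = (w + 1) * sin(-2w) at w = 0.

4*w^4/3 + 4*w^3/3 - 2*w^2 - 2*w

Shift and add copies of the series according to the polynomial's terms.
h(0) = 0
h′(0) = -2
h′′(0) = -4
h′′′(0) = 8
h^(4)(0) = 32
Then c_k = h^(k)(0)/k! gives each Taylor coefficient.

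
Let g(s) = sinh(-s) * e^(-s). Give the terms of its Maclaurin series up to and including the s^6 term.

2*s^6/45 - 2*s^5/15 + s^4/3 - 2*s^3/3 + s^2 - s

Write out both Maclaurin series and multiply, keeping only the needed powers.
g(0) = 0
g′(0) = -1
g′′(0) = 2
g′′′(0) = -4
g^(4)(0) = 8
g^(5)(0) = -16
g^(6)(0) = 32
The Taylor polynomial is Σ g^(k)(0)/k! · s^k.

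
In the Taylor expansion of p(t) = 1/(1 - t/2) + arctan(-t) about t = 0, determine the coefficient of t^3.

11/24

Expand each term separately and add.
p(0) = 1
p′(0) = -1/2
p′′(0) = 1/2
p′′′(0) = 11/4
So c_3 = p′′′(0)/3! = 11/24.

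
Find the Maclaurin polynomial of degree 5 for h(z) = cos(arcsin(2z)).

-2*z^4 - 2*z^2 + 1

Let u equal the inner series; expand the outer function in u and truncate.
h(0) = 1
h′(0) = 0
h′′(0) = -4
h′′′(0) = 0
h^(4)(0) = -48
h^(5)(0) = 0
Dividing each by k! gives the coefficients c_0, ..., c_5.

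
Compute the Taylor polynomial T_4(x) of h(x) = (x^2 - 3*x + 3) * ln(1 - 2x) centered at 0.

Shift and add copies of the series according to the polynomial's terms.
h(0) = 0
h′(0) = -6
h′′(0) = 0
h′′′(0) = -24
h^(4)(0) = -144
Then c_k = h^(k)(0)/k! gives each Taylor coefficient.

-6*x^4 - 4*x^3 - 6*x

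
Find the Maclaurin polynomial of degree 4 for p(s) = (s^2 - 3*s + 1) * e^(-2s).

Distribute the polynomial across the series and collect like powers.
p(0) = 1
p′(0) = -5
p′′(0) = 18
p′′′(0) = -56
p^(4)(0) = 160

20*s^4/3 - 28*s^3/3 + 9*s^2 - 5*s + 1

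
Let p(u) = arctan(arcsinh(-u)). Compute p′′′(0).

Substitute the inner expansion into the outer series and collect powers.
The coefficient of u^3 in the expansion is 1/2, so p′′′(0) = 3! * (1/2) = 3.

3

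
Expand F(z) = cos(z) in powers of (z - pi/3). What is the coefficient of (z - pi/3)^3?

F(pi/3) = 1/2
F′(pi/3) = -sqrt(3)/2
F′′(pi/3) = -1/2
F′′′(pi/3) = sqrt(3)/2
So c_3 = F′′′(pi/3)/3! = sqrt(3)/12.

sqrt(3)/12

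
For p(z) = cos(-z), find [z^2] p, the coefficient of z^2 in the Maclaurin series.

p(0) = 1
p′(0) = 0
p′′(0) = -1
Dividing each by k! gives the coefficients c_0, ..., c_2.

-1/2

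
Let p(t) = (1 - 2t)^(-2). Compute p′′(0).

The coefficient of t^2 in the expansion is 12, so p′′(0) = 2! * (12) = 24.

24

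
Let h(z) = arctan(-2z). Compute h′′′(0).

16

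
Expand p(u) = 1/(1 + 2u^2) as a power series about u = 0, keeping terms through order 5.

4*u^4 - 2*u^2 + 1

p(0) = 1
p′(0) = 0
p′′(0) = -4
p′′′(0) = 0
p^(4)(0) = 96
p^(5)(0) = 0
Then c_k = p^(k)(0)/k! gives each Taylor coefficient.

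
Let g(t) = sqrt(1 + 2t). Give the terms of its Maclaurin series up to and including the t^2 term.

-t^2/2 + t + 1

Compute the successive derivatives at the expansion point and divide by k!.
g(0) = 1
g′(0) = 1
g′′(0) = -1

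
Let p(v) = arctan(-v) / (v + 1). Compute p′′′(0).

Multiply the numerator's expansion by the denominator's geometric series.
From the series, [v^3] p = -2/3; multiply by 3! = 6 to get -4.

-4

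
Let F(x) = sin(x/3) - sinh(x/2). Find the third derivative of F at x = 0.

-35/216

Add the two expansions coefficient-wise.
The coefficient of x^3 in the expansion is -35/1296, so F′′′(0) = 3! * (-35/1296) = -35/216.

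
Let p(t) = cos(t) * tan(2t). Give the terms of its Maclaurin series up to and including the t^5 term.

181*t^5/60 + 5*t^3/3 + 2*t

Write out both Maclaurin series and multiply, keeping only the needed powers.
[t^0] = 0;  [t^1] = 2;  [t^2] = 0;  [t^3] = 5/3;  [t^4] = 0;  [t^5] = 181/60.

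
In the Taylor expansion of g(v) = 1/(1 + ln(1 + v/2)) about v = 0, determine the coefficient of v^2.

3/8

Substitute the inner expansion into the outer series and collect powers.
[v^0] = 1;  [v^1] = -1/2;  [v^2] = 3/8.
So c_2 = g′′(0)/2! = 3/8.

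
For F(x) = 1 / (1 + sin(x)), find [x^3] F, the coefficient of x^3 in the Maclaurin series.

-5/6

Expand as Σ (-1)^k u^k with u equal to the inner function's series.
F(0) = 1
F′(0) = -1
F′′(0) = 2
F′′′(0) = -5
Then c_k = F^(k)(0)/k! gives each Taylor coefficient.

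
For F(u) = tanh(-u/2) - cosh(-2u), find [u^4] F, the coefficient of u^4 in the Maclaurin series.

Expand each term separately and add.
F(0) = -1
F′(0) = -1/2
F′′(0) = -4
F′′′(0) = 1/4
F^(4)(0) = -16

-2/3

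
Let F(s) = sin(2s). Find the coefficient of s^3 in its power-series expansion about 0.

F(0) = 0
F′(0) = 2
F′′(0) = 0
F′′′(0) = -8
So c_3 = F′′′(0)/3! = -4/3.

-4/3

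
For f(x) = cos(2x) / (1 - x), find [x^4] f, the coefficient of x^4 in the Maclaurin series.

Take the Cauchy product of the two expansions.
f(0) = 1
f′(0) = 1
f′′(0) = -2
f′′′(0) = -6
f^(4)(0) = -8
So c_4 = f^(4)(0)/4! = -1/3.

-1/3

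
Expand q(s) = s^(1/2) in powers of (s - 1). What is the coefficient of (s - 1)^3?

1/16

Apply the Taylor formula c_k = f^(k)(a)/k!.
q(1) = 1
q′(1) = 1/2
q′′(1) = -1/4
q′′′(1) = 3/8
The Taylor polynomial is Σ q^(k)(1)/k! · (s - 1)^k.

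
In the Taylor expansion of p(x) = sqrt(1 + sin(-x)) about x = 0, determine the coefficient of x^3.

1/48

Substitute the inner expansion into the outer series and collect powers.
p(0) = 1
p′(0) = -1/2
p′′(0) = -1/4
p′′′(0) = 1/8
So c_3 = p′′′(0)/3! = 1/48.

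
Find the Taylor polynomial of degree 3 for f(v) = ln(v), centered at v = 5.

Apply the Taylor formula c_k = f^(k)(a)/k!.
f(5) = ln(5)
f′(5) = 1/5
f′′(5) = -1/25
f′′′(5) = 2/125

(v - 5)^3/375 - (v - 5)^2/50 + (v - 5)/5 + ln(5)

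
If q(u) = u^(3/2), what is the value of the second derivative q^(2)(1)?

From the series, [(u - 1)^2] q = 3/8; multiply by 2! = 2 to get 3/4.

3/4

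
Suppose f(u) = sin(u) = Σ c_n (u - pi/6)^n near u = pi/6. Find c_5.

[(u - pi/6)^0] = 1/2;  [(u - pi/6)^1] = sqrt(3)/2;  [(u - pi/6)^2] = -1/4;  [(u - pi/6)^3] = -sqrt(3)/12;  [(u - pi/6)^4] = 1/48;  [(u - pi/6)^5] = sqrt(3)/240.

sqrt(3)/240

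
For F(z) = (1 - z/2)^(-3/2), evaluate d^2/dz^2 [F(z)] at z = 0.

15/16

The coefficient of z^2 in the expansion is 15/32, so F′′(0) = 2! * (15/32) = 15/16.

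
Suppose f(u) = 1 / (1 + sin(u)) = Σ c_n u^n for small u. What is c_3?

-5/6

Use the geometric series for the reciprocal, then substitute.
f(0) = 1
f′(0) = -1
f′′(0) = 2
f′′′(0) = -5
Dividing each by k! gives the coefficients c_0, ..., c_3.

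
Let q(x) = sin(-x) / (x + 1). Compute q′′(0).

2

Multiply the numerator's expansion by the denominator's geometric series.
From the series, [x^2] q = 1; multiply by 2! = 2 to get 2.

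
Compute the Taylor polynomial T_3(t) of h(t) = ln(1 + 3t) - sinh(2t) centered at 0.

23*t^3/3 - 9*t^2/2 + t

Combine the two series term by term.
h(0) = 0
h′(0) = 1
h′′(0) = -9
h′′′(0) = 46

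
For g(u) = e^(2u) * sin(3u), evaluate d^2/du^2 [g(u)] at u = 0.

12

Write out both Maclaurin series and multiply, keeping only the needed powers.
The coefficient of u^2 in the expansion is 6, so g′′(0) = 2! * (6) = 12.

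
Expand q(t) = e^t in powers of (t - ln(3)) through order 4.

q(ln(3)) = 3
q′(ln(3)) = 3
q′′(ln(3)) = 3
q′′′(ln(3)) = 3
q^(4)(ln(3)) = 3

(t - ln(3))^4/8 + (t - ln(3))^3/2 + 3*(t - ln(3))^2/2 + 3*(t - ln(3)) + 3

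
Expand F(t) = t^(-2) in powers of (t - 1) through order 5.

-6*(t - 1)^5 + 5*(t - 1)^4 - 4*(t - 1)^3 + 3*(t - 1)^2 - 2*(t - 1) + 1

Use the known series and substitute for the argument.
F(1) = 1
F′(1) = -2
F′′(1) = 6
F′′′(1) = -24
F^(4)(1) = 120
F^(5)(1) = -720
The Taylor polynomial is Σ F^(k)(1)/k! · (t - 1)^k.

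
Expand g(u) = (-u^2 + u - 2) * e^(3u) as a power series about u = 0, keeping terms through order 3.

Distribute the polynomial across the series and collect like powers.
[u^0] = -2;  [u^1] = -5;  [u^2] = -7;  [u^3] = -15/2.

-15*u^3/2 - 7*u^2 - 5*u - 2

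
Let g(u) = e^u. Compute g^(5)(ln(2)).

2

From the series, [(u - ln(2))^5] g = 1/60; multiply by 5! = 120 to get 2.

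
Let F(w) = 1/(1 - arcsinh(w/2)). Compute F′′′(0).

Substitute the inner expansion into the outer series and collect powers.
The coefficient of w^3 in the expansion is 5/48, so F′′′(0) = 3! * (5/48) = 5/8.

5/8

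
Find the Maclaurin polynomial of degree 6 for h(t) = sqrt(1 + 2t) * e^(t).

-61*t^6/90 + 7*t^5/15 - t^4/6 + 2*t^3/3 + t^2 + 2*t + 1

Multiply the two series term by term and collect like powers.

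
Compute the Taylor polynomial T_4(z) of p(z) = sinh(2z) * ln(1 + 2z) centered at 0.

8*z^4 - 4*z^3 + 4*z^2

Multiply the two series term by term and collect like powers.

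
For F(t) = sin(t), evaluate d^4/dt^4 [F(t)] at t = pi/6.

The coefficient of (t - pi/6)^4 in the expansion is 1/48, so F^(4)(pi/6) = 4! * (1/48) = 1/2.

1/2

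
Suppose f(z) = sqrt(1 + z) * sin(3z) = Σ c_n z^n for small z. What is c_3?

Multiply the two series term by term and collect like powers.
f(0) = 0
f′(0) = 3
f′′(0) = 3
f′′′(0) = -117/4

-39/8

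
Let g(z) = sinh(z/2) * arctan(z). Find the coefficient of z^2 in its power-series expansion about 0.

Write out both Maclaurin series and multiply, keeping only the needed powers.
g(0) = 0
g′(0) = 0
g′′(0) = 1
The Taylor polynomial is Σ g^(k)(0)/k! · z^k.

1/2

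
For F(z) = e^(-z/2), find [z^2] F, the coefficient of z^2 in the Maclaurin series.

1/8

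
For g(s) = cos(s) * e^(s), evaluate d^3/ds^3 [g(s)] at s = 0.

Multiply the two series term by term and collect like powers.
From the series, [s^3] g = -1/3; multiply by 3! = 6 to get -2.

-2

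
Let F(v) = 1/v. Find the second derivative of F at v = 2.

1/4

From the series, [(v - 2)^2] F = 1/8; multiply by 2! = 2 to get 1/4.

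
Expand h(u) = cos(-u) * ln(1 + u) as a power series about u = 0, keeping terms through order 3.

-u^3/6 - u^2/2 + u

Expand each factor separately, then convolve coefficients.
[u^0] = 0;  [u^1] = 1;  [u^2] = -1/2;  [u^3] = -1/6.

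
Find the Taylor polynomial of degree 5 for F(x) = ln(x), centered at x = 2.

Apply the Taylor formula c_k = f^(k)(a)/k!.
F(2) = ln(2)
F′(2) = 1/2
F′′(2) = -1/4
F′′′(2) = 1/4
F^(4)(2) = -3/8
F^(5)(2) = 3/4

(x - 2)^5/160 - (x - 2)^4/64 + (x - 2)^3/24 - (x - 2)^2/8 + (x - 2)/2 + ln(2)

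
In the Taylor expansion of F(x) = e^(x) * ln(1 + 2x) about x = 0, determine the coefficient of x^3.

5/3

Expand each factor separately, then convolve coefficients.
[x^0] = 0;  [x^1] = 2;  [x^2] = 0;  [x^3] = 5/3.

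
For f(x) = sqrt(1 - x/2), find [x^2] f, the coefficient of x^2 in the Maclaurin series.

-1/32

f(0) = 1
f′(0) = -1/4
f′′(0) = -1/16
So c_2 = f′′(0)/2! = -1/32.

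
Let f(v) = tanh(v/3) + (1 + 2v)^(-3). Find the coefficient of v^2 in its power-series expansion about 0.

24

Add the two expansions coefficient-wise.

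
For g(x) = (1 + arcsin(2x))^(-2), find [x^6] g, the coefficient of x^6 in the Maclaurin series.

Let u equal the inner series; expand the outer function in u and truncate.
So c_6 = g^(6)(0)/6! = 10432/15.

10432/15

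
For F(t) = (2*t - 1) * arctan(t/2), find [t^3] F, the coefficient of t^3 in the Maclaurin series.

Multiply each power in the prefactor through the base expansion.
F(0) = 0
F′(0) = -1/2
F′′(0) = 2
F′′′(0) = 1/4

1/24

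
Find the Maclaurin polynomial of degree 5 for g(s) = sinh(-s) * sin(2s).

s^4 - 2*s^2

Multiply the two series term by term and collect like powers.
g(0) = 0
g′(0) = 0
g′′(0) = -4
g′′′(0) = 0
g^(4)(0) = 24
g^(5)(0) = 0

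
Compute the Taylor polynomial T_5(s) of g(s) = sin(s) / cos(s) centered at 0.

Invert the denominator's series and multiply.
[s^0] = 0;  [s^1] = 1;  [s^2] = 0;  [s^3] = 1/3;  [s^4] = 0;  [s^5] = 2/15.

2*s^5/15 + s^3/3 + s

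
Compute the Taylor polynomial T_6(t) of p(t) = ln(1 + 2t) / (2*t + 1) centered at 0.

-784*t^6/5 + 1096*t^5/15 - 100*t^4/3 + 44*t^3/3 - 6*t^2 + 2*t

Expand 1/(denominator) as a geometric series and multiply by the numerator's series.
p(0) = 0
p′(0) = 2
p′′(0) = -12
p′′′(0) = 88
p^(4)(0) = -800
p^(5)(0) = 8768
p^(6)(0) = -112896
Then c_k = p^(k)(0)/k! gives each Taylor coefficient.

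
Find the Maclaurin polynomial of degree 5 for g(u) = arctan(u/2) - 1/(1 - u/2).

-u^5/40 - u^4/16 - u^3/6 - u^2/4 - 1

Add the two expansions coefficient-wise.
g(0) = -1
g′(0) = 0
g′′(0) = -1/2
g′′′(0) = -1
g^(4)(0) = -3/2
g^(5)(0) = -3
The Taylor polynomial is Σ g^(k)(0)/k! · u^k.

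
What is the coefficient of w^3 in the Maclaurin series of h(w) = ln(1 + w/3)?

1/81

Apply the Taylor formula c_k = f^(k)(a)/k!.
[w^0] = 0;  [w^1] = 1/3;  [w^2] = -1/18;  [w^3] = 1/81.
So c_3 = h′′′(0)/3! = 1/81.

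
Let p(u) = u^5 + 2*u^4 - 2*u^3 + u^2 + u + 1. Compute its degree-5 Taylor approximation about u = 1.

(u - 1)^5 + 7*(u - 1)^4 + 16*(u - 1)^3 + 17*(u - 1)^2 + 10*(u - 1) + 4

p(1) = 4
p′(1) = 10
p′′(1) = 34
p′′′(1) = 96
p^(4)(1) = 168
p^(5)(1) = 120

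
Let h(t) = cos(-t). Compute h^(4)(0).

1

Differentiate repeatedly and evaluate at the center.
From the series, [t^4] h = 1/24; multiply by 4! = 24 to get 1.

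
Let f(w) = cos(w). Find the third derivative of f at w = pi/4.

sqrt(2)/2

The coefficient of (w - pi/4)^3 in the expansion is sqrt(2)/12, so f′′′(pi/4) = 3! * (sqrt(2)/12) = sqrt(2)/2.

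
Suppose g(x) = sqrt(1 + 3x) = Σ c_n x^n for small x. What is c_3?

g(0) = 1
g′(0) = 3/2
g′′(0) = -9/4
g′′′(0) = 81/8
The Taylor polynomial is Σ g^(k)(0)/k! · x^k.

27/16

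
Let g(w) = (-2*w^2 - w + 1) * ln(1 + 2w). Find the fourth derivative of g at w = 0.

-64

Shift and add copies of the series according to the polynomial's terms.
The coefficient of w^4 in the expansion is -8/3, so g^(4)(0) = 4! * (-8/3) = -64.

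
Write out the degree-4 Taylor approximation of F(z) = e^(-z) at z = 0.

z^4/24 - z^3/6 + z^2/2 - z + 1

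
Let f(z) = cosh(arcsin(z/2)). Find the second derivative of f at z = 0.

1/4

Substitute the inner expansion into the outer series and collect powers.
From the series, [z^2] f = 1/8; multiply by 2! = 2 to get 1/4.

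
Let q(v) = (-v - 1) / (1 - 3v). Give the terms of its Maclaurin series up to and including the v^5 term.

Distribute the polynomial across the series and collect like powers.
q(0) = -1
q′(0) = -4
q′′(0) = -24
q′′′(0) = -216
q^(4)(0) = -2592
q^(5)(0) = -38880

-324*v^5 - 108*v^4 - 36*v^3 - 12*v^2 - 4*v - 1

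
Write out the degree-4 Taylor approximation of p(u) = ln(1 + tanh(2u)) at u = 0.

4*u^4/3 - 2*u^2 + 2*u

Compose series: expand the inner function first, then feed it into the outer expansion.
p(0) = 0
p′(0) = 2
p′′(0) = -4
p′′′(0) = 0
p^(4)(0) = 32
Dividing each by k! gives the coefficients c_0, ..., c_4.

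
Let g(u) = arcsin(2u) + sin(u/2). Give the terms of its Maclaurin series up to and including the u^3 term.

Combine the two series term by term.
g(0) = 0
g′(0) = 5/2
g′′(0) = 0
g′′′(0) = 63/8
The Taylor polynomial is Σ g^(k)(0)/k! · u^k.

21*u^3/16 + 5*u/2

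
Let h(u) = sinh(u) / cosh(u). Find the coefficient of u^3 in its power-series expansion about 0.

-1/3

Divide the numerator series by the denominator series (power-series long division).
h(0) = 0
h′(0) = 1
h′′(0) = 0
h′′′(0) = -2
So c_3 = h′′′(0)/3! = -1/3.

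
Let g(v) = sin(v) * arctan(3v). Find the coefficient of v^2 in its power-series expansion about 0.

Take the Cauchy product of the two expansions.
g(0) = 0
g′(0) = 0
g′′(0) = 6
So c_2 = g′′(0)/2! = 3.

3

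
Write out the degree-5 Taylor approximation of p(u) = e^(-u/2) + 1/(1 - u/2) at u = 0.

Add the two expansions coefficient-wise.

119*u^5/3840 + 25*u^4/384 + 5*u^3/48 + 3*u^2/8 + 2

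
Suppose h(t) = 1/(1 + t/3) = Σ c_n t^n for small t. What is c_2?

1/9

h(0) = 1
h′(0) = -1/3
h′′(0) = 2/9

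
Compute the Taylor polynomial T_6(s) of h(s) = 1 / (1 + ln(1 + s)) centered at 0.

Write 1/(1+u) = 1 - u + u^2 - u^3 + ... and substitute the series for u.
h(0) = 1
h′(0) = -1
h′′(0) = 3
h′′′(0) = -14
h^(4)(0) = 88
h^(5)(0) = -694
h^(6)(0) = 6578
Dividing each by k! gives the coefficients c_0, ..., c_6.

3289*s^6/360 - 347*s^5/60 + 11*s^4/3 - 7*s^3/3 + 3*s^2/2 - s + 1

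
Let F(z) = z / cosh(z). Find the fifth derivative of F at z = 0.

25

Divide the numerator series by the denominator series (power-series long division).
The coefficient of z^5 in the expansion is 5/24, so F^(5)(0) = 5! * (5/24) = 25.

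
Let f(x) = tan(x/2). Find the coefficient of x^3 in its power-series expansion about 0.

1/24

f(0) = 0
f′(0) = 1/2
f′′(0) = 0
f′′′(0) = 1/4
The Taylor polynomial is Σ f^(k)(0)/k! · x^k.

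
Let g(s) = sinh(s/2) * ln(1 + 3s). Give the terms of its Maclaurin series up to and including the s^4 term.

73*s^4/16 - 9*s^3/4 + 3*s^2/2

Write out both Maclaurin series and multiply, keeping only the needed powers.
[s^0] = 0;  [s^1] = 0;  [s^2] = 3/2;  [s^3] = -9/4;  [s^4] = 73/16.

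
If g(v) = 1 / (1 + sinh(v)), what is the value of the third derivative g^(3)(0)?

Use the geometric series for the reciprocal, then substitute.
From the series, [v^3] g = -7/6; multiply by 3! = 6 to get -7.

-7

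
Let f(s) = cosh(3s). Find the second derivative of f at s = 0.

9

The coefficient of s^2 in the expansion is 9/2, so f′′(0) = 2! * (9/2) = 9.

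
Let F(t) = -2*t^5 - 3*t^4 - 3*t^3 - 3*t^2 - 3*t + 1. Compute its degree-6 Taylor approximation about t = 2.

-2*(t - 2)^5 - 23*(t - 2)^4 - 107*(t - 2)^3 - 253*(t - 2)^2 - 307*(t - 2) - 153

F(2) = -153
F′(2) = -307
F′′(2) = -506
F′′′(2) = -642
F^(4)(2) = -552
F^(5)(2) = -240
F^(6)(2) = 0
Then c_k = F^(k)(2)/k! gives each Taylor coefficient.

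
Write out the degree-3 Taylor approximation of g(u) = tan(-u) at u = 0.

-u^3/3 - u

Use the known series and substitute for the argument.
g(0) = 0
g′(0) = -1
g′′(0) = 0
g′′′(0) = -2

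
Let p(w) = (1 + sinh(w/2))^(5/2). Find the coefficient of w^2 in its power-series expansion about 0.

Plug the Maclaurin series of the inner function into that of the outer and collect terms.
[w^0] = 1;  [w^1] = 5/4;  [w^2] = 15/32.

15/32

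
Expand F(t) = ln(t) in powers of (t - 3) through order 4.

-(t - 3)^4/324 + (t - 3)^3/81 - (t - 3)^2/18 + (t - 3)/3 + ln(3)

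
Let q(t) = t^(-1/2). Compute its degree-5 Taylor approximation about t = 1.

Compute the successive derivatives at the expansion point and divide by k!.
[(t - 1)^0] = 1;  [(t - 1)^1] = -1/2;  [(t - 1)^2] = 3/8;  [(t - 1)^3] = -5/16;  [(t - 1)^4] = 35/128;  [(t - 1)^5] = -63/256.

-63*(t - 1)^5/256 + 35*(t - 1)^4/128 - 5*(t - 1)^3/16 + 3*(t - 1)^2/8 - (t - 1)/2 + 1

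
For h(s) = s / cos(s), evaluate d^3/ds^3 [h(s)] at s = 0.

Invert the denominator's series and multiply.
From the series, [s^3] h = 1/2; multiply by 3! = 6 to get 3.

3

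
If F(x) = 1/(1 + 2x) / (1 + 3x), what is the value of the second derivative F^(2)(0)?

38

Take the Cauchy product of the two expansions.
The coefficient of x^2 in the expansion is 19, so F′′(0) = 2! * (19) = 38.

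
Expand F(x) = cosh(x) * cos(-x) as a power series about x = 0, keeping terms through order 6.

Multiply the two series term by term and collect like powers.
[x^0] = 1;  [x^1] = 0;  [x^2] = 0;  [x^3] = 0;  [x^4] = -1/6;  [x^5] = 0;  [x^6] = 0.

1 - x^4/6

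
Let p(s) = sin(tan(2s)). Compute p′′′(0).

8

Plug the Maclaurin series of the inner function into that of the outer and collect terms.
From the series, [s^3] p = 4/3; multiply by 3! = 6 to get 8.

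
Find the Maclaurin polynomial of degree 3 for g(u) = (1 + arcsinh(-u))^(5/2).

Let u equal the inner series; expand the outer function in u and truncate.
g(0) = 1
g′(0) = -5/2
g′′(0) = 15/4
g′′′(0) = 5/8

5*u^3/48 + 15*u^2/8 - 5*u/2 + 1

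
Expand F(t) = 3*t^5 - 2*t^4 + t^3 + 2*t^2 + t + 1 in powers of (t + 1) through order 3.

39*(t + 1)^3 - 43*(t + 1)^2 + 23*(t + 1) - 4

Differentiate repeatedly and evaluate at the center.
F(-1) = -4
F′(-1) = 23
F′′(-1) = -86
F′′′(-1) = 234
The Taylor polynomial is Σ F^(k)(-1)/k! · (t + 1)^k.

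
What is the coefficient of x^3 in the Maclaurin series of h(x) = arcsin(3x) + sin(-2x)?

Combine the two series term by term.
[x^0] = 0;  [x^1] = 1;  [x^2] = 0;  [x^3] = 35/6.

35/6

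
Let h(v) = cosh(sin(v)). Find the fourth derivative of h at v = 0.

-3

Let u equal the inner series; expand the outer function in u and truncate.
The coefficient of v^4 in the expansion is -1/8, so h^(4)(0) = 4! * (-1/8) = -3.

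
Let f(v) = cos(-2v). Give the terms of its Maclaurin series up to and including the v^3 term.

f(0) = 1
f′(0) = 0
f′′(0) = -4
f′′′(0) = 0

1 - 2*v^2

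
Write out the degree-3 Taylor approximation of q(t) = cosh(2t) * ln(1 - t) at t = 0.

-7*t^3/3 - t^2/2 - t

Expand each factor separately, then convolve coefficients.
[t^0] = 0;  [t^1] = -1;  [t^2] = -1/2;  [t^3] = -7/3.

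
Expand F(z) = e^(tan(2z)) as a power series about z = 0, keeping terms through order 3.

Compose series: expand the inner function first, then feed it into the outer expansion.
F(0) = 1
F′(0) = 2
F′′(0) = 4
F′′′(0) = 24
Dividing each by k! gives the coefficients c_0, ..., c_3.

4*z^3 + 2*z^2 + 2*z + 1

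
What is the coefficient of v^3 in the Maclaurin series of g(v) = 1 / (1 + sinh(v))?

-7/6

Use the geometric series for the reciprocal, then substitute.
[v^0] = 1;  [v^1] = -1;  [v^2] = 1;  [v^3] = -7/6.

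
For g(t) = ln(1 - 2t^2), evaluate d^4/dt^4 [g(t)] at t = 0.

Apply the Taylor formula c_k = f^(k)(a)/k!.
The coefficient of t^4 in the expansion is -2, so g^(4)(0) = 4! * (-2) = -48.

-48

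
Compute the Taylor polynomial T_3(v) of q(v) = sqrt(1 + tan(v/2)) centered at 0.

Substitute the inner expansion into the outer series and collect powers.

11*v^3/384 - v^2/32 + v/4 + 1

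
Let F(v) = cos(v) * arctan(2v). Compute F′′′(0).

-22

Take the Cauchy product of the two expansions.
The coefficient of v^3 in the expansion is -11/3, so F′′′(0) = 3! * (-11/3) = -22.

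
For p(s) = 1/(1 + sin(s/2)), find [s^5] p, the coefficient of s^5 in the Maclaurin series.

Plug the Maclaurin series of the inner function into that of the outer and collect terms.

-61/3840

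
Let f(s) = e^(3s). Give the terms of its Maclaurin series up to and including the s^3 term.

9*s^3/2 + 9*s^2/2 + 3*s + 1

f(0) = 1
f′(0) = 3
f′′(0) = 9
f′′′(0) = 27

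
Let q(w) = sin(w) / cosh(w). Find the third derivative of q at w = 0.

Divide the numerator series by the denominator series (power-series long division).
The coefficient of w^3 in the expansion is -2/3, so q′′′(0) = 3! * (-2/3) = -4.

-4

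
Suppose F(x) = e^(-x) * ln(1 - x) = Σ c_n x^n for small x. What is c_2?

1/2

Multiply the two series term by term and collect like powers.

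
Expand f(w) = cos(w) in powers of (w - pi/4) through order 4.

sqrt(2)*(w - pi/4)^4/48 + sqrt(2)*(w - pi/4)^3/12 - sqrt(2)*(w - pi/4)^2/4 - sqrt(2)*(w - pi/4)/2 + sqrt(2)/2

[(w - pi/4)^0] = sqrt(2)/2;  [(w - pi/4)^1] = -sqrt(2)/2;  [(w - pi/4)^2] = -sqrt(2)/4;  [(w - pi/4)^3] = sqrt(2)/12;  [(w - pi/4)^4] = sqrt(2)/48.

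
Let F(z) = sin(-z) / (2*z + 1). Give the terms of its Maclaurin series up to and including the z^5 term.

Multiply the numerator's expansion by the denominator's geometric series.

-1841*z^5/120 + 23*z^4/3 - 23*z^3/6 + 2*z^2 - z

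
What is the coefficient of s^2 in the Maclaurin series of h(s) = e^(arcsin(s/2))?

Substitute the inner expansion into the outer series and collect powers.

1/8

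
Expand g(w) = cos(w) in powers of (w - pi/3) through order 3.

g(pi/3) = 1/2
g′(pi/3) = -sqrt(3)/2
g′′(pi/3) = -1/2
g′′′(pi/3) = sqrt(3)/2
Dividing each by k! gives the coefficients c_0, ..., c_3.

sqrt(3)*(w - pi/3)^3/12 - (w - pi/3)^2/4 - sqrt(3)*(w - pi/3)/2 + 1/2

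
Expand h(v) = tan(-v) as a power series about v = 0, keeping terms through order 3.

-v^3/3 - v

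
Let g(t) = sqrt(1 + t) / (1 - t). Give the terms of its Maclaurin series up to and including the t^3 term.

Multiply the two series term by term and collect like powers.
g(0) = 1
g′(0) = 3/2
g′′(0) = 11/4
g′′′(0) = 69/8

23*t^3/16 + 11*t^2/8 + 3*t/2 + 1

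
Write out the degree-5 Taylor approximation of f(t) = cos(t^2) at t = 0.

1 - t^4/2

f(0) = 1
f′(0) = 0
f′′(0) = 0
f′′′(0) = 0
f^(4)(0) = -12
f^(5)(0) = 0
Then c_k = f^(k)(0)/k! gives each Taylor coefficient.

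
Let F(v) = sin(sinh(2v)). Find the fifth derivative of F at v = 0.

-256

Let u equal the inner series; expand the outer function in u and truncate.
The coefficient of v^5 in the expansion is -32/15, so F^(5)(0) = 5! * (-32/15) = -256.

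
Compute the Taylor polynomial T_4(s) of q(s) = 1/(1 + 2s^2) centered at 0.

4*s^4 - 2*s^2 + 1

q(0) = 1
q′(0) = 0
q′′(0) = -4
q′′′(0) = 0
q^(4)(0) = 96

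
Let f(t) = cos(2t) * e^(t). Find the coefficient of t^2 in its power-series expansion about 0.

-3/2

Expand each factor separately, then convolve coefficients.
[t^0] = 1;  [t^1] = 1;  [t^2] = -3/2.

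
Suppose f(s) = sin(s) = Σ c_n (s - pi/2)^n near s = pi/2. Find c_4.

f(pi/2) = 1
f′(pi/2) = 0
f′′(pi/2) = -1
f′′′(pi/2) = 0
f^(4)(pi/2) = 1

1/24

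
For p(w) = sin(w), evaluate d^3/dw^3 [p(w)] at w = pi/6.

-sqrt(3)/2

Differentiate repeatedly and evaluate at the center.
The coefficient of (w - pi/6)^3 in the expansion is -sqrt(3)/12, so p′′′(pi/6) = 3! * (-sqrt(3)/12) = -sqrt(3)/2.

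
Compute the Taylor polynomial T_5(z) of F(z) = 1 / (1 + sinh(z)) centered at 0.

Use the geometric series for the reciprocal, then substitute.

-181*z^5/120 + 4*z^4/3 - 7*z^3/6 + z^2 - z + 1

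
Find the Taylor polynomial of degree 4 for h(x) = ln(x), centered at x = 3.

-(x - 3)^4/324 + (x - 3)^3/81 - (x - 3)^2/18 + (x - 3)/3 + ln(3)

h(3) = ln(3)
h′(3) = 1/3
h′′(3) = -1/9
h′′′(3) = 2/27
h^(4)(3) = -2/27
Dividing each by k! gives the coefficients c_0, ..., c_4.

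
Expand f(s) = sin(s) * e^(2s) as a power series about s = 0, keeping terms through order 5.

Write out both Maclaurin series and multiply, keeping only the needed powers.
f(0) = 0
f′(0) = 1
f′′(0) = 4
f′′′(0) = 11
f^(4)(0) = 24
f^(5)(0) = 41
Dividing each by k! gives the coefficients c_0, ..., c_5.

41*s^5/120 + s^4 + 11*s^3/6 + 2*s^2 + s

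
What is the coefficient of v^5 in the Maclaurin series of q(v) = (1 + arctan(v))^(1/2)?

83/1280

Plug the Maclaurin series of the inner function into that of the outer and collect terms.
q(0) = 1
q′(0) = 1/2
q′′(0) = -1/4
q′′′(0) = -5/8
q^(4)(0) = 17/16
q^(5)(0) = 249/32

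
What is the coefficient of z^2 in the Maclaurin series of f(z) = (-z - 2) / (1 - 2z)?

Multiply each power in the prefactor through the base expansion.
[z^0] = -2;  [z^1] = -5;  [z^2] = -10.

-10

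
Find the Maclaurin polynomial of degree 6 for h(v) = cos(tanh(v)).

-59*v^6/240 + 3*v^4/8 - v^2/2 + 1

Let u equal the inner series; expand the outer function in u and truncate.
[v^0] = 1;  [v^1] = 0;  [v^2] = -1/2;  [v^3] = 0;  [v^4] = 3/8;  [v^5] = 0;  [v^6] = -59/240.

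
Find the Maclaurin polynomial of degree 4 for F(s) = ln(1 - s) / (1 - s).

-25*s^4/12 - 11*s^3/6 - 3*s^2/2 - s

Expand 1/(denominator) as a geometric series and multiply by the numerator's series.
F(0) = 0
F′(0) = -1
F′′(0) = -3
F′′′(0) = -11
F^(4)(0) = -50
Then c_k = F^(k)(0)/k! gives each Taylor coefficient.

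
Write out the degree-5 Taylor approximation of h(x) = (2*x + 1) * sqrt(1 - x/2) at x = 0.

-47*x^5/8192 - 37*x^4/2048 - 9*x^3/128 - 17*x^2/32 + 7*x/4 + 1

Distribute the polynomial across the series and collect like powers.
h(0) = 1
h′(0) = 7/4
h′′(0) = -17/16
h′′′(0) = -27/64
h^(4)(0) = -111/256
h^(5)(0) = -705/1024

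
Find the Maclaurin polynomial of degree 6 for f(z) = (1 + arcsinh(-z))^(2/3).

Let u equal the inner series; expand the outer function in u and truncate.
f(0) = 1
f′(0) = -2/3
f′′(0) = -2/9
f′′′(0) = 10/27
f^(4)(0) = 16/81
f^(5)(0) = -1298/243
f^(6)(0) = -7568/729
Dividing each by k! gives the coefficients c_0, ..., c_6.

-473*z^6/32805 - 649*z^5/14580 + 2*z^4/243 + 5*z^3/81 - z^2/9 - 2*z/3 + 1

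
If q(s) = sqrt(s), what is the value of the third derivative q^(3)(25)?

The coefficient of (s - 25)^3 in the expansion is 1/50000, so q′′′(25) = 3! * (1/50000) = 3/25000.

3/25000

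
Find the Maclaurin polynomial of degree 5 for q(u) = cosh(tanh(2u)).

-14*u^4/3 + 2*u^2 + 1

Let u equal the inner series; expand the outer function in u and truncate.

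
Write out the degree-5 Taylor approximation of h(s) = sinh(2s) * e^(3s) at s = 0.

Write out both Maclaurin series and multiply, keeping only the needed powers.
h(0) = 0
h′(0) = 2
h′′(0) = 12
h′′′(0) = 62
h^(4)(0) = 312
h^(5)(0) = 1562
Dividing each by k! gives the coefficients c_0, ..., c_5.

781*s^5/60 + 13*s^4 + 31*s^3/3 + 6*s^2 + 2*s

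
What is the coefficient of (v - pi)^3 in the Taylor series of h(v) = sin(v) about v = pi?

1/6

[(v - pi)^0] = 0;  [(v - pi)^1] = -1;  [(v - pi)^2] = 0;  [(v - pi)^3] = 1/6.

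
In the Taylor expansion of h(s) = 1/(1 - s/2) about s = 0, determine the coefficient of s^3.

h(0) = 1
h′(0) = 1/2
h′′(0) = 1/2
h′′′(0) = 3/4
So c_3 = h′′′(0)/3! = 1/8.

1/8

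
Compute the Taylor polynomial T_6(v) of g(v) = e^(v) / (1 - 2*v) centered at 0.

75973*v^6/720 + 6331*v^5/120 + 211*v^4/8 + 79*v^3/6 + 13*v^2/2 + 3*v + 1

Multiply the numerator's expansion by the denominator's geometric series.
g(0) = 1
g′(0) = 3
g′′(0) = 13
g′′′(0) = 79
g^(4)(0) = 633
g^(5)(0) = 6331
g^(6)(0) = 75973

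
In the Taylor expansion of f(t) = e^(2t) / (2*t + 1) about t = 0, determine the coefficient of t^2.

Expand 1/(denominator) as a geometric series and multiply by the numerator's series.
f(0) = 1
f′(0) = 0
f′′(0) = 4
The Taylor polynomial is Σ f^(k)(0)/k! · t^k.

2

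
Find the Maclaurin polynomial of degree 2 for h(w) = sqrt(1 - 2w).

-w^2/2 - w + 1

[w^0] = 1;  [w^1] = -1;  [w^2] = -1/2.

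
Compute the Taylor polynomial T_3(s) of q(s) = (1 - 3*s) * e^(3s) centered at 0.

-9*s^3 - 9*s^2/2 + 1

Shift and add copies of the series according to the polynomial's terms.
[s^0] = 1;  [s^1] = 0;  [s^2] = -9/2;  [s^3] = -9.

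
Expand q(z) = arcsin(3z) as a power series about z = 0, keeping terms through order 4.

Use the known series and substitute for the argument.
[z^0] = 0;  [z^1] = 3;  [z^2] = 0;  [z^3] = 9/2;  [z^4] = 0.

9*z^3/2 + 3*z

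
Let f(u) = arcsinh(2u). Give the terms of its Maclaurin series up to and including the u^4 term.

-4*u^3/3 + 2*u

[u^0] = 0;  [u^1] = 2;  [u^2] = 0;  [u^3] = -4/3;  [u^4] = 0.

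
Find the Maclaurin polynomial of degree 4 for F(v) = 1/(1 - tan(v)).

Compose series: expand the inner function first, then feed it into the outer expansion.
[v^0] = 1;  [v^1] = 1;  [v^2] = 1;  [v^3] = 4/3;  [v^4] = 5/3.

5*v^4/3 + 4*v^3/3 + v^2 + v + 1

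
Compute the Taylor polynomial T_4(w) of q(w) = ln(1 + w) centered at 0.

[w^0] = 0;  [w^1] = 1;  [w^2] = -1/2;  [w^3] = 1/3;  [w^4] = -1/4.

-w^4/4 + w^3/3 - w^2/2 + w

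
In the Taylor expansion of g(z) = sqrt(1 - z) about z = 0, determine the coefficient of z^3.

g(0) = 1
g′(0) = -1/2
g′′(0) = -1/4
g′′′(0) = -3/8
So c_3 = g′′′(0)/3! = -1/16.

-1/16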